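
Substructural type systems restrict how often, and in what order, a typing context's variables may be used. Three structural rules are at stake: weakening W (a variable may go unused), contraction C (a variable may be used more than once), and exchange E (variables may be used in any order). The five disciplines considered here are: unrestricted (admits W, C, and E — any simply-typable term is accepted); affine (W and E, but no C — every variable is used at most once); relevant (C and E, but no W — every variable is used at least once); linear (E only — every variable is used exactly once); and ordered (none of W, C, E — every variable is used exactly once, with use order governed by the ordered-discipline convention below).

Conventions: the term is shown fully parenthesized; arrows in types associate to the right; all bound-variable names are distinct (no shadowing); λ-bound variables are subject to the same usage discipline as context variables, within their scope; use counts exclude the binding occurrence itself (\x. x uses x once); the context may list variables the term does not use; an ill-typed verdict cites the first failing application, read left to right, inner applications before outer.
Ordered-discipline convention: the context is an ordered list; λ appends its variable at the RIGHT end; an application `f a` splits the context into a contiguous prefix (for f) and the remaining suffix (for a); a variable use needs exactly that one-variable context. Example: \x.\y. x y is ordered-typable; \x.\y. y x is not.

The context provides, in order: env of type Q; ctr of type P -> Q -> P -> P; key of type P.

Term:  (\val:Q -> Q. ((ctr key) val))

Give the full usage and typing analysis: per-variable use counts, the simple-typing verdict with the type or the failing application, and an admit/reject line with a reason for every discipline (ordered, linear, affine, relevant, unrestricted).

use counts: env: 0, ctr: 1, key: 1, val (λ-bound): 1
order of uses: ctr, key, val
typing: ill-typed: an argument Q -> Q mismatches the expected Q
ordered ✗ (not simply typable)
linear ✗ (fails simple typing)
affine ✗ (a type mismatch blocks all five)
relevant ✗ (the type mismatch rejects it)
unrestricted ✗ (not simply typable)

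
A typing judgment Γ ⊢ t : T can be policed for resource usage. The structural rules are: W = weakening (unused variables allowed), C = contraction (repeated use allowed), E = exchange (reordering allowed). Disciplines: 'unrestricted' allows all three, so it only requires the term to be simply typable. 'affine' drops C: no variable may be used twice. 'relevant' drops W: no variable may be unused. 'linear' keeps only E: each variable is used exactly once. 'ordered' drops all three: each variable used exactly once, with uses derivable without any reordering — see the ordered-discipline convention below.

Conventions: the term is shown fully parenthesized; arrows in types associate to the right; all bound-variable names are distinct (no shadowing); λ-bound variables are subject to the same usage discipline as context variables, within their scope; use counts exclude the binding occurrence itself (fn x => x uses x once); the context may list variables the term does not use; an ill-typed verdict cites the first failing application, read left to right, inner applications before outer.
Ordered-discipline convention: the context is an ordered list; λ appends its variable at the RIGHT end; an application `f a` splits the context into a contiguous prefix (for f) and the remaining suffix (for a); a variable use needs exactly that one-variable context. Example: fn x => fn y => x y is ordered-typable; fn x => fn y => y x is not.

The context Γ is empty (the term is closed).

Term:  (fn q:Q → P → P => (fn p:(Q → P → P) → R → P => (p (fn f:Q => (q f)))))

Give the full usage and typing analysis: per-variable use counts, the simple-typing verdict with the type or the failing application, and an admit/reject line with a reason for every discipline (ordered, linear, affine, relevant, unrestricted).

usage: q (λ-bound)=1, p (λ-bound)=1, f (λ-bound)=1
use order (left to right): p, q, f
typing: well-typed — term : (Q → P → P) → ((Q → P → P) → R → P) → R → P
ordered: ✗ — needs exchange: uses follow p, q, f
linear: ✓ — single use per variable (q, p, f)
affine: ✓ — at most one use each (q, p, f)
relevant: ✓ — q, p, f: all used, weakening unneeded
unrestricted: ✓ — typability at (Q → P → P) → ((Q → P → P) → R → P) → R → P is all that's needed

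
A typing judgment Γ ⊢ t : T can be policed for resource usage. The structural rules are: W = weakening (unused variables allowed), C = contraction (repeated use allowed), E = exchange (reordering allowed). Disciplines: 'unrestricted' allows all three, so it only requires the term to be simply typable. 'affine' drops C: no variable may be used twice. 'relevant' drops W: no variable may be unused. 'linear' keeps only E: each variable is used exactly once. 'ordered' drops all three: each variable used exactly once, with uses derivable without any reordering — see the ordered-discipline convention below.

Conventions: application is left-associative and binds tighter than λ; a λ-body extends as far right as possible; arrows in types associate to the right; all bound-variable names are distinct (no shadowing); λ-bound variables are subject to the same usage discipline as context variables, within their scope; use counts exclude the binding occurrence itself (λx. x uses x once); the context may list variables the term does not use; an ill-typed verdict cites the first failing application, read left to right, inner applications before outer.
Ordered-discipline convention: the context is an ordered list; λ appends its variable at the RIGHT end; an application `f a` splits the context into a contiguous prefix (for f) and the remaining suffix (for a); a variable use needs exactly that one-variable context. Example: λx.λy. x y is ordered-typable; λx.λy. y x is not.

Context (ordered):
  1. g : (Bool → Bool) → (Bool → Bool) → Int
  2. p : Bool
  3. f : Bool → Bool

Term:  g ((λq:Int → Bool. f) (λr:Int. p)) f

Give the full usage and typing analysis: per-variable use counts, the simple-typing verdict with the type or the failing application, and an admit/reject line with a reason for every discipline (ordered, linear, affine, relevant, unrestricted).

counts: g ×1; p ×1; f ×2; q (bound) ×0; r (bound) ×0
order of uses: g, f, p, f
typing: the term checks, with type Int
ordered ✗ (uses contraction: f ×2; needs weakening: q, r unused)
linear ✗ (uses contraction: f ×2; needs weakening: q, r unused)
affine ✗ (uses contraction: f ×2)
relevant ✗ (needs weakening: q, r unused)
unrestricted ✓ (well-typed at Int; no restrictions here)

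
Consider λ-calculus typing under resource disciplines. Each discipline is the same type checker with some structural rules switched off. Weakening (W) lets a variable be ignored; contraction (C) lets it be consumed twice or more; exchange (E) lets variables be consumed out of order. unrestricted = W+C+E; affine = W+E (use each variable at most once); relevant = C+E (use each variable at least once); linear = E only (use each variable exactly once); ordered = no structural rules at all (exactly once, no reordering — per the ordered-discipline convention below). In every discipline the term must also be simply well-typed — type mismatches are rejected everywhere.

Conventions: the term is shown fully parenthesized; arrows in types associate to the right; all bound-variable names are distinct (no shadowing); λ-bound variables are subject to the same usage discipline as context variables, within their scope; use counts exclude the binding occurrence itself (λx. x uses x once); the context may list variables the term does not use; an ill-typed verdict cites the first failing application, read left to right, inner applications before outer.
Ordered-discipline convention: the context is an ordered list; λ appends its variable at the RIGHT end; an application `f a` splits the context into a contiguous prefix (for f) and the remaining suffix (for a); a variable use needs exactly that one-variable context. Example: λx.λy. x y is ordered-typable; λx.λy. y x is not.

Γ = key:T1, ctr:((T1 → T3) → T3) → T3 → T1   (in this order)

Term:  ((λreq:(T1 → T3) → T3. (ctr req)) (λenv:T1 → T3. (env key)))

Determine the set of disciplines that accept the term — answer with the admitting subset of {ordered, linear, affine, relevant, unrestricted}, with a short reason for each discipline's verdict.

admitting disciplines: linear, affine, relevant, unrestricted
use counts: key: 1, ctr: 1, req (bound): 1, env (bound): 1
left-to-right use order: ctr, req, env, key
typing: ✓ — T3 → T1
ordered: ✗, use order ctr, req, env, key needs exchange
linear: ✓, key, ctr, req, env: one use apiece
affine: ✓, at most one use each (key, ctr, req, env)
relevant: ✓, key, ctr, req, env: all used, weakening unneeded
unrestricted: ✓, well-typed at T3 → T1; no restrictions here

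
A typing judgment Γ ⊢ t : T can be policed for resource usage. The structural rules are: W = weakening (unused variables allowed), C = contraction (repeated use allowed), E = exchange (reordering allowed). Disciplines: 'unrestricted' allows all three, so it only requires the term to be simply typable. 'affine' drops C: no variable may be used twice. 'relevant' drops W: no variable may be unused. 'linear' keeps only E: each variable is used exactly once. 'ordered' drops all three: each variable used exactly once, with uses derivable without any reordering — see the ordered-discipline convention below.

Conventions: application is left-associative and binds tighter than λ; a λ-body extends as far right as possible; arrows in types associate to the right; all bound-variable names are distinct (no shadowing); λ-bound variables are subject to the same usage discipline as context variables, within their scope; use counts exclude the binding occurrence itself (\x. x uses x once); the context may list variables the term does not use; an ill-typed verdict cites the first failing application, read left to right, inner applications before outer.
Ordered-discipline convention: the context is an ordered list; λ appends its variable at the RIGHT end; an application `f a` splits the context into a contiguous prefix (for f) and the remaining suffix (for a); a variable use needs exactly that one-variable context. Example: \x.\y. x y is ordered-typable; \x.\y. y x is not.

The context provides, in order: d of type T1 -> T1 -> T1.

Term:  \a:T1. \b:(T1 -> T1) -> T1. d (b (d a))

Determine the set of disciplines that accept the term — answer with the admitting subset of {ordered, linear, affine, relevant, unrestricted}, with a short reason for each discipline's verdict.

admitting disciplines: relevant, unrestricted
counts: d: 2×; a (bound): 1×; b (bound): 1×
order of uses: d, b, d, a
typing: the term checks, with type T1 -> ((T1 -> T1) -> T1) -> T1 -> T1
ordered ✗ (repeated use of d ×2)
linear ✗ (repeated use of d ×2)
affine ✗ (repeated use of d ×2)
relevant ✓ (every one of d, a, b appears)
unrestricted ✓ (well-typed at T1 -> ((T1 -> T1) -> T1) -> T1 -> T1; no restrictions here)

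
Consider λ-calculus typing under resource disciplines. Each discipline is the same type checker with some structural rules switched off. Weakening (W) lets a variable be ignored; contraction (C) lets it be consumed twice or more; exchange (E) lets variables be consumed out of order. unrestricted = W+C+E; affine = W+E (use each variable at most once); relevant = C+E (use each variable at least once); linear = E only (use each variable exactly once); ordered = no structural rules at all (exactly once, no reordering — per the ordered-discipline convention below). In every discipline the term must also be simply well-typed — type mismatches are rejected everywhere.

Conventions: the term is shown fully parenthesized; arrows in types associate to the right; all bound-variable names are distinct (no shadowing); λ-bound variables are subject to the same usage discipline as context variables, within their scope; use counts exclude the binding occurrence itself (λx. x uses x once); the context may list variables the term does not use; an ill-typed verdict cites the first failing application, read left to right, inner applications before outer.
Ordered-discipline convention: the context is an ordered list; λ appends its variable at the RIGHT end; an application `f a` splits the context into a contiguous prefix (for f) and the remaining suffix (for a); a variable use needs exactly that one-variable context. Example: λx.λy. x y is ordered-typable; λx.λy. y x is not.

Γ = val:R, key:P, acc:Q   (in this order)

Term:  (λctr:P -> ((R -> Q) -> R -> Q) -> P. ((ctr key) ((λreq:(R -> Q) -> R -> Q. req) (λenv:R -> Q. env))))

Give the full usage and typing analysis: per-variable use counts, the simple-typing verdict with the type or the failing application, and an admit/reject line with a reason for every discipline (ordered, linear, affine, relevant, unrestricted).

counts: val=0; key=1; acc=0; ctr [bound]=1; req [bound]=1; env [bound]=1
order of uses: ctr, key, req, env
typing: well-typed — term : (P -> ((R -> Q) -> R -> Q) -> P) -> P
ordered: ✗, unused: val, acc — weakening required
linear: ✗, unused: val, acc — weakening required
affine: ✓, none of val, key, acc, ctr, req, env used more than once
relevant: ✗, unused: val, acc — weakening required
unrestricted: ✓, well-typed at (P -> ((R -> Q) -> R -> Q) -> P) -> P; no restrictions here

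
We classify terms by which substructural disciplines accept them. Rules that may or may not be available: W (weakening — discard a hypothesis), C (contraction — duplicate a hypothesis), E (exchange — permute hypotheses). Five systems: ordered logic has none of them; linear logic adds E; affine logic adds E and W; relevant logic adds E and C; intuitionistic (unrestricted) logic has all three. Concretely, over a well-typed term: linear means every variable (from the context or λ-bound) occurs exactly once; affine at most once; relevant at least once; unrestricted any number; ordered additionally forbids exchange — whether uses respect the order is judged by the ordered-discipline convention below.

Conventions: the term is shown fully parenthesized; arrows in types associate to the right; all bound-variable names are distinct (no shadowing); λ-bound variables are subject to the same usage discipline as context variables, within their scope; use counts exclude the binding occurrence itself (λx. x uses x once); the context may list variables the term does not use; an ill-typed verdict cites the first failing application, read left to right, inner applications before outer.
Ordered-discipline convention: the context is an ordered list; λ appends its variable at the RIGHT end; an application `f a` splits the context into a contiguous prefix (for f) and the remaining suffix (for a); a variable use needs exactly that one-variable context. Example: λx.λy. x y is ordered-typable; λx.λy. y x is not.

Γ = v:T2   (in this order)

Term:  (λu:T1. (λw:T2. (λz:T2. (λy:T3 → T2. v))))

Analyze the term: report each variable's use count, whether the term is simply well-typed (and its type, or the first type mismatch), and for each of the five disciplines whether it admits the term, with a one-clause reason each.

usage: v ×1, u (bound) ×0, w (bound) ×0, z (bound) ×0, y (bound) ×0
left-to-right use order: v
typing: well-typed — term : T1 → T2 → T2 → (T3 → T2) → T2
ordered: ✗, u, w, z, y left unused
linear: ✗, u, w, z, y left unused
affine: ✓, none of v, u, w, z, y used more than once
relevant: ✗, u, w, z, y left unused
unrestricted: ✓, well-typed at T1 → T2 → T2 → (T3 → T2) → T2; no restrictions here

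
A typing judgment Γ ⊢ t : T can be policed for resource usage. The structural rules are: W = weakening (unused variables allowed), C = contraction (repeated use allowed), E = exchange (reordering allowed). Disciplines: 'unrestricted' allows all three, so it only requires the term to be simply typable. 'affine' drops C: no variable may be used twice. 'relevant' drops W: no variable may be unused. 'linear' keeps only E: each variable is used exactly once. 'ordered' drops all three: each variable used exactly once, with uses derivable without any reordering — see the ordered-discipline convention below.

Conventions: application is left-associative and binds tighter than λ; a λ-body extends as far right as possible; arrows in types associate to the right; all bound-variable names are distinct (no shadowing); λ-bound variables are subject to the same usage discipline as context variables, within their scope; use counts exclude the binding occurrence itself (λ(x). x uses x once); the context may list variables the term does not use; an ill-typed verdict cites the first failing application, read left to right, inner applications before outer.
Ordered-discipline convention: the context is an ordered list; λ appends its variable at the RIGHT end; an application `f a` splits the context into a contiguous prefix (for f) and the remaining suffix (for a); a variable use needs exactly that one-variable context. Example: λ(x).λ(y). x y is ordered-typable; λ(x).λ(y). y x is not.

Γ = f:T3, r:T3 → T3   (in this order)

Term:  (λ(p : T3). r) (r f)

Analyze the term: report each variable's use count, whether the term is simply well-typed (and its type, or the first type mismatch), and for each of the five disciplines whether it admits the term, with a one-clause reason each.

usage: f=1; r=2; p [bound]=0
order of uses: r, r, f
typing: the term checks, with type T3 → T3
ordered ✗ (r ×2 used more than once (contraction); p left unused)
linear ✗ (r ×2 used more than once (contraction); p left unused)
affine ✗ (r ×2 used more than once (contraction))
relevant ✗ (p left unused)
unrestricted ✓ (typability at T3 → T3 is all that's needed)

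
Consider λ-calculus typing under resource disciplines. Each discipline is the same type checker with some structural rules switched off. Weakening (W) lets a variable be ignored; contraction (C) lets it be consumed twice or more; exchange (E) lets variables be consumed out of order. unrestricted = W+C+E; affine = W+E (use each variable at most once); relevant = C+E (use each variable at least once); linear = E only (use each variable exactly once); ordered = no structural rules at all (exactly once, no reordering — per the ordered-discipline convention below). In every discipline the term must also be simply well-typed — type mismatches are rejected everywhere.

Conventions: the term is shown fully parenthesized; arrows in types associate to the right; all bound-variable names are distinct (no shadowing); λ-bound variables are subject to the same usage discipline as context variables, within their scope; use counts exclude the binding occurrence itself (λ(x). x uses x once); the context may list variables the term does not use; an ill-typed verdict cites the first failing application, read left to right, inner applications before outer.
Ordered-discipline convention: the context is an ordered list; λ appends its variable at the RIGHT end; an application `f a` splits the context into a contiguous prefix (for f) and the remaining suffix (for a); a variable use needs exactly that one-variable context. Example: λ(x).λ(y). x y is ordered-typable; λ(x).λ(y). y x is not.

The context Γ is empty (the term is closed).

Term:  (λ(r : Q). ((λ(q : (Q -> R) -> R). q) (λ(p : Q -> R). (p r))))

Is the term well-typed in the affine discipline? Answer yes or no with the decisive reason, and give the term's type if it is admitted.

yes — none of r, q, p used more than once; term : Q -> (Q -> R) -> R
usage: r (bound): 1×; q (bound): 1×; p (bound): 1×
left-to-right use order: q, p, r
typing: the term checks, with type Q -> (Q -> R) -> R
across the five disciplines: ordered ✗, linear ✓, affine ✓, relevant ✓, unrestricted ✓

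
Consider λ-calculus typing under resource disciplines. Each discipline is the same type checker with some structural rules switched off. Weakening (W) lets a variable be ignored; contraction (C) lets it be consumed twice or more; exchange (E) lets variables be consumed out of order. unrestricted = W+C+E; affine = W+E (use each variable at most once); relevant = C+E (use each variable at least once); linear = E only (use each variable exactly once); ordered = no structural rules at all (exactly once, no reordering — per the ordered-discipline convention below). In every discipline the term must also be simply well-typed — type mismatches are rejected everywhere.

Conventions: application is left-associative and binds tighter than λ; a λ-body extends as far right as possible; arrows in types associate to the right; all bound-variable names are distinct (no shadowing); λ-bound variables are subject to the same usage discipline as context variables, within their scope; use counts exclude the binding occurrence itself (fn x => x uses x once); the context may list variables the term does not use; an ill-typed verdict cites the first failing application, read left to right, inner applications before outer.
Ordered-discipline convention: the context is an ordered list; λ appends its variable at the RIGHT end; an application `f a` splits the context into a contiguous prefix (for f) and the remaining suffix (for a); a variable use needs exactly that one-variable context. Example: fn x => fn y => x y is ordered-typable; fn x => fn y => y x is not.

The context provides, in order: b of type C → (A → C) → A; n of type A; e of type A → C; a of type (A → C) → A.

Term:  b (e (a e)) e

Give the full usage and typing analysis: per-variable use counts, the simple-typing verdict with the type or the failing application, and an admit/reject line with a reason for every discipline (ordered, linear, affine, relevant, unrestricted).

variable uses: b: 1×, n: 0×, e: 3×, a: 1×
uses in reading order: b, e, a, e, e
typing: well-typed at A
ordered: ✗, e ×3 used more than once (contraction); n left unused
linear: ✗, e ×3 used more than once (contraction); n left unused
affine: ✗, e ×3 used more than once (contraction)
relevant: ✗, n left unused
unrestricted: ✓, well-typed at A; no restrictions here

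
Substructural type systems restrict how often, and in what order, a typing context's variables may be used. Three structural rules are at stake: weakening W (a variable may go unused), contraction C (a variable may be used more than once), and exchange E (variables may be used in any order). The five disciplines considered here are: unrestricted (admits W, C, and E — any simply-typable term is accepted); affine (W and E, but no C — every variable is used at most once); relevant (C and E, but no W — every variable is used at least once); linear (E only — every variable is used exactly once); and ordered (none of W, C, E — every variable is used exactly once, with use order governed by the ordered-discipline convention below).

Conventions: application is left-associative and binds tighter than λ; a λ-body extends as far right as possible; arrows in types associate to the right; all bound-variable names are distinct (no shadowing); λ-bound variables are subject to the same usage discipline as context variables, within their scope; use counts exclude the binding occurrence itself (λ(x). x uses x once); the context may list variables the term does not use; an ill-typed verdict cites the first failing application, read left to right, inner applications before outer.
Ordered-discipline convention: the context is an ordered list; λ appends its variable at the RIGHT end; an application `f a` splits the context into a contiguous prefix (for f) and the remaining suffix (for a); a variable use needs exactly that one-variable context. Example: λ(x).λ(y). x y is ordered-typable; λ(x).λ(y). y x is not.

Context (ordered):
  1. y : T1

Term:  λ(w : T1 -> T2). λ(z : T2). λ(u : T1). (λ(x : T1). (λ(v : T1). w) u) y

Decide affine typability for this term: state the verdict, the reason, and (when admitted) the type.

yes — y, w, z, u, x, v: no repeats, contraction unneeded; term : (T1 -> T2) -> T2 -> T1 -> T1 -> T2
usage: y: 1; w [bound]: 1; z [bound]: 0; u [bound]: 1; x [bound]: 0; v [bound]: 0
use order (left to right): w, u, y
typing: the term checks, with type (T1 -> T2) -> T2 -> T1 -> T1 -> T2
summary: ordered ✗ · linear ✗ · affine ✓ · relevant ✗ · unrestricted ✓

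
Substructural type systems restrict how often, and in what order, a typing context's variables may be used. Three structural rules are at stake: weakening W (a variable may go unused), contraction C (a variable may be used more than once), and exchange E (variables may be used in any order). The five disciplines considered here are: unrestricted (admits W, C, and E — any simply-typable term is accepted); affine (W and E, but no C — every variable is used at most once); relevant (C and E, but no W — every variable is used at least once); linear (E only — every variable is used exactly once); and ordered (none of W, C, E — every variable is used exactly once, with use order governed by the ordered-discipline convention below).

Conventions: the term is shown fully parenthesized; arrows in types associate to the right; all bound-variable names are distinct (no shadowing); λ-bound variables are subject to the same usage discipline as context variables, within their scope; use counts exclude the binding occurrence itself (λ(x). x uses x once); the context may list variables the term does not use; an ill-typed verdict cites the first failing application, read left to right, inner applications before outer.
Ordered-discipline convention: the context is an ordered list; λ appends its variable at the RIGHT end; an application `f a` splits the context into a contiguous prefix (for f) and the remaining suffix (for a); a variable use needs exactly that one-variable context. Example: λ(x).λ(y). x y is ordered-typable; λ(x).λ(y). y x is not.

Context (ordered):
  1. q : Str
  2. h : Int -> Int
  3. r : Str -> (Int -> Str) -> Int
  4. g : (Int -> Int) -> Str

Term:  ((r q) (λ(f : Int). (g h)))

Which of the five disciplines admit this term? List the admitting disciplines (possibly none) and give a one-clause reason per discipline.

admitting disciplines: affine, unrestricted
variable uses: q ×1; h ×1; r ×1; g ×1; f (bound) ×0
left-to-right use order: r, q, g, h
typing: well-typed at Int
ordered ✗ (f left unused)
linear ✗ (f left unused)
affine ✓ (at most one use each (q, h, r, g, f))
relevant ✗ (f left unused)
unrestricted ✓ (typability at Int is all that's needed)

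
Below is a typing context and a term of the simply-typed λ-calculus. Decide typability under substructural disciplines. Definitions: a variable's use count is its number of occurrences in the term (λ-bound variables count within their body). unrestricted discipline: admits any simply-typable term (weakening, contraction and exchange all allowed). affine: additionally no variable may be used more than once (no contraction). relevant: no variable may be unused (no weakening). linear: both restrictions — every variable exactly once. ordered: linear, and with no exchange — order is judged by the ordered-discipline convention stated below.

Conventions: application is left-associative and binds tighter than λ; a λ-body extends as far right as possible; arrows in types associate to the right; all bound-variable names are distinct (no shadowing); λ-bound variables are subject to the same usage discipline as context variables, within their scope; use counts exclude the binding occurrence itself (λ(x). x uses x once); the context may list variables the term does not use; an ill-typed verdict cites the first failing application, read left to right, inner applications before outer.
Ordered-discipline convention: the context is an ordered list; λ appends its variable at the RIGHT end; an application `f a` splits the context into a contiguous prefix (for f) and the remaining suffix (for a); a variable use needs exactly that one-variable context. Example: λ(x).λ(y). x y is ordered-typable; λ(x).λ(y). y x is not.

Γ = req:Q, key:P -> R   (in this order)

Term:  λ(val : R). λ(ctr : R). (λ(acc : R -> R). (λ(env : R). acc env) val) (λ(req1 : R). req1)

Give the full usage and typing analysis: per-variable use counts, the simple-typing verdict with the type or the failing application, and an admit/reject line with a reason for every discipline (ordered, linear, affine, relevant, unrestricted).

usage: req: 0×, key: 0×, val [bound]: 1×, ctr [bound]: 0×, acc [bound]: 1×, env [bound]: 1×, req1 [bound]: 1×
left-to-right use order: acc, env, val, req1
typing: ✓ — R -> R -> R
ordered: ✗, req, key, ctr never used (weakening)
linear: ✗, req, key, ctr never used (weakening)
affine: ✓, req, key, val, ctr, acc, env, req1: no repeats, contraction unneeded
relevant: ✗, req, key, ctr never used (weakening)
unrestricted: ✓, simply typable at R -> R -> R; W, C, E all held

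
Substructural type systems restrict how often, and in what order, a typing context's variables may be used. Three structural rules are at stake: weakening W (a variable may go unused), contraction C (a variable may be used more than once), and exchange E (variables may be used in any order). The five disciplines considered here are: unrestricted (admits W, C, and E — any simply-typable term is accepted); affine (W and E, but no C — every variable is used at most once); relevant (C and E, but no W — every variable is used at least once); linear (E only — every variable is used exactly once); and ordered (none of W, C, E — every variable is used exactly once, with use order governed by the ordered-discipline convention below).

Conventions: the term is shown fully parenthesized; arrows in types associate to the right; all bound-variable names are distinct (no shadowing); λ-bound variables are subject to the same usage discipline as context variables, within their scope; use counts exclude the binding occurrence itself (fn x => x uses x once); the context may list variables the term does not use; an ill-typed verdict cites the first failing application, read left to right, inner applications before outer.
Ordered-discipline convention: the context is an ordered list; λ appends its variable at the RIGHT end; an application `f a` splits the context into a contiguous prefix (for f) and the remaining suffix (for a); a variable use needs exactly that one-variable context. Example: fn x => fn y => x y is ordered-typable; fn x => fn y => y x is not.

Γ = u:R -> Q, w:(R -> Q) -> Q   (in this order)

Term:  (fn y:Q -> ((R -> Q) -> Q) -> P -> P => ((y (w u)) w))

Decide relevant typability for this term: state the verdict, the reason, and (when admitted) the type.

yes — every one of u, w, y appears; term : (Q -> ((R -> Q) -> Q) -> P -> P) -> P -> P
counts: u=1, w=2, y (λ-bound)=1
left-to-right use order: y, w, u, w
typing: ✓ — (Q -> ((R -> Q) -> Q) -> P -> P) -> P -> P
per-discipline verdicts: ordered ✗; linear ✗; affine ✗; relevant ✓; unrestricted ✓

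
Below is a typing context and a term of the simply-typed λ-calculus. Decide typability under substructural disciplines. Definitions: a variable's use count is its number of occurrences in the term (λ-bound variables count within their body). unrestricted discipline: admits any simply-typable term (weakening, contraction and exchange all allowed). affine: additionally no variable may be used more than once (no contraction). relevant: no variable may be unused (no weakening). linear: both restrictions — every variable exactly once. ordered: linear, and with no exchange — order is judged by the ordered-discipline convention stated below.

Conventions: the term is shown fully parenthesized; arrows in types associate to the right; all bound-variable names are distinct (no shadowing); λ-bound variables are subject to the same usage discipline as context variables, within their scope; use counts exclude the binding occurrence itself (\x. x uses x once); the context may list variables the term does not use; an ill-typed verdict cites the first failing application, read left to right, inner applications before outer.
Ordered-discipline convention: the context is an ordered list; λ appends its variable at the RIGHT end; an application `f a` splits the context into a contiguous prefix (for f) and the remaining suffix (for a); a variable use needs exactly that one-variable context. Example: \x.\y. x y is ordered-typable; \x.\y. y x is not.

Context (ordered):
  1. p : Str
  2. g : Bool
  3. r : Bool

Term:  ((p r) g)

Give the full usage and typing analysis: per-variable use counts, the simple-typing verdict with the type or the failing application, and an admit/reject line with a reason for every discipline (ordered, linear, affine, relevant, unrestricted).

counts: p: 1; g: 1; r: 1
use order (left to right): p, r, g
typing: ill-typed: applying a non-function (Str)
ordered ✗ (fails simple typing)
linear ✗ (a type mismatch blocks all five)
affine ✗ (the type mismatch rejects it)
relevant ✗ (not simply typable)
unrestricted ✗ (fails simple typing)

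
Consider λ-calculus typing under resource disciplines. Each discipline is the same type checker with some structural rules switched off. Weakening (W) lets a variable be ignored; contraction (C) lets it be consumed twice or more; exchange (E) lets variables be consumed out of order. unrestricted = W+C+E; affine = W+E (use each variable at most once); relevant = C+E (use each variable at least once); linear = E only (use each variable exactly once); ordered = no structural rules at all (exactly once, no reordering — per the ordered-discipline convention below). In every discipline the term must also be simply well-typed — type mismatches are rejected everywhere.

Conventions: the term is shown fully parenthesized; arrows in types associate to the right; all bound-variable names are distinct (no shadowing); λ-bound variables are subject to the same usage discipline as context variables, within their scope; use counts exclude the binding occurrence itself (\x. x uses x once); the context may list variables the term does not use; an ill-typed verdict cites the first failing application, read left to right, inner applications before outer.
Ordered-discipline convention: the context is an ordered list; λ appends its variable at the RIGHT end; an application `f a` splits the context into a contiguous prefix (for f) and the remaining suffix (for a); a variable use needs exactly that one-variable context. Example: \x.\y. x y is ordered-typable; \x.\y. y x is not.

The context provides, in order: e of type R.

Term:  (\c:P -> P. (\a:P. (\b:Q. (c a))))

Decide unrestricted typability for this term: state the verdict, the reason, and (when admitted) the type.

yes — well-typed at (P -> P) -> P -> Q -> P; no restrictions here; term : (P -> P) -> P -> Q -> P
counts: e: 0×; c (λ-bound): 1×; a (λ-bound): 1×; b (λ-bound): 0×
use order (left to right): c, a
typing: the term checks, with type (P -> P) -> P -> Q -> P
across the five disciplines: ordered ✗; linear ✗; affine ✓; relevant ✗; unrestricted ✓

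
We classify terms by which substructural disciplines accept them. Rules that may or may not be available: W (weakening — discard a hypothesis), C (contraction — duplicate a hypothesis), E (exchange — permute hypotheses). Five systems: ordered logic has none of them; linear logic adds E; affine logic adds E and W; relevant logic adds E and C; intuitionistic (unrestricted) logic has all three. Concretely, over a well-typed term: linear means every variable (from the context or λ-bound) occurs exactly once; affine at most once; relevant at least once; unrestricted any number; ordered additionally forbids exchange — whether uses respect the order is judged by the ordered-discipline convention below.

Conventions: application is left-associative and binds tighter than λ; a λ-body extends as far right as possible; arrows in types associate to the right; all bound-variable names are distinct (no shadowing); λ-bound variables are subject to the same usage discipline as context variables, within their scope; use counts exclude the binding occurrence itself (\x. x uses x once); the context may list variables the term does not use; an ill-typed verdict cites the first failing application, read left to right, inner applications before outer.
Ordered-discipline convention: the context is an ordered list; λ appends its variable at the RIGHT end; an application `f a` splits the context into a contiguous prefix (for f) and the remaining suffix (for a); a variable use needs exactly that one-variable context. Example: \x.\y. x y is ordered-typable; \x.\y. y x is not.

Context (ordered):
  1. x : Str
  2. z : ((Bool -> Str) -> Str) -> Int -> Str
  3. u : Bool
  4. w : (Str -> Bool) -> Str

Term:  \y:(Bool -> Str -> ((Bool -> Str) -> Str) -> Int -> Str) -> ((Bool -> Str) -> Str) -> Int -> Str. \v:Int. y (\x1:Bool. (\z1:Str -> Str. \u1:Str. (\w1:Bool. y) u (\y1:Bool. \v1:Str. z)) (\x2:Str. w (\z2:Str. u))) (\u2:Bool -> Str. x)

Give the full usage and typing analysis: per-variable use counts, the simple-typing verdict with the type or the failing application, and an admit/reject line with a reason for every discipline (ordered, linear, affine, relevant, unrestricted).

variable uses: x: 1; z: 1; u: 2; w: 1; y (bound): 2; v (bound): 0; x1 (bound): 0; z1 (bound): 0; u1 (bound): 0; w1 (bound): 0; y1 (bound): 0; v1 (bound): 0; x2 (bound): 0; z2 (bound): 0; u2 (bound): 0
uses in reading order: y, y, u, z, w, u, x
typing: the term checks, with type ((Bool -> Str -> ((Bool -> Str) -> Str) -> Int -> Str) -> ((Bool -> Str) -> Str) -> Int -> Str) -> Int -> Int -> Str
ordered: ✗, uses contraction: u ×2, y ×2; v, x1, z1, u1, w1, y1, v1, x2, z2, u2 left unused
linear: ✗, uses contraction: u ×2, y ×2; v, x1, z1, u1, w1, y1, v1, x2, z2, u2 left unused
affine: ✗, uses contraction: u ×2, y ×2
relevant: ✗, v, x1, z1, u1, w1, y1, v1, x2, z2, u2 left unused
unrestricted: ✓, typability at ((Bool -> Str -> ((Bool -> Str) -> Str) -> Int -> Str) -> ((Bool -> Str) -> Str) -> Int -> Str) -> Int -> Int -> Str is all that's needed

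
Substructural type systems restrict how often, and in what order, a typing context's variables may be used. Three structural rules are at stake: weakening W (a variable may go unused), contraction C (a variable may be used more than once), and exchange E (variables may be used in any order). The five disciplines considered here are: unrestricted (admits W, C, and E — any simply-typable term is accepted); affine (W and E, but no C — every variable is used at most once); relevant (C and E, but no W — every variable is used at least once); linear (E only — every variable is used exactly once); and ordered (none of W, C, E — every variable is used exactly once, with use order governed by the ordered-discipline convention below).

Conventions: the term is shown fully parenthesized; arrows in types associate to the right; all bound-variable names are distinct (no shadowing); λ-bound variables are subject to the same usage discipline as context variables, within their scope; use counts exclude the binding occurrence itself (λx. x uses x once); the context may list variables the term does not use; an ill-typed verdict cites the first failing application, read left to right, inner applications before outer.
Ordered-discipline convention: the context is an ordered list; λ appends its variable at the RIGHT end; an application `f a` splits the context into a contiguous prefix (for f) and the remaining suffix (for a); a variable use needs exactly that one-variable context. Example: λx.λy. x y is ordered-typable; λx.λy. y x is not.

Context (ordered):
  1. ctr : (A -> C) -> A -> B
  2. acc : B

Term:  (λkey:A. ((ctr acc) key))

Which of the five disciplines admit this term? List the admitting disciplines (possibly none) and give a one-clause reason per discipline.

admitting disciplines: none
use counts: ctr: 1, acc: 1, key (bound): 1
use order (left to right): ctr, acc, key
typing: ill-typed: argument of type B where A -> C is required
ordered: ✗ — the type mismatch rejects it
linear: ✗ — not simply typable
affine: ✗ — fails simple typing
relevant: ✗ — a type mismatch blocks all five
unrestricted: ✗ — the type mismatch rejects it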